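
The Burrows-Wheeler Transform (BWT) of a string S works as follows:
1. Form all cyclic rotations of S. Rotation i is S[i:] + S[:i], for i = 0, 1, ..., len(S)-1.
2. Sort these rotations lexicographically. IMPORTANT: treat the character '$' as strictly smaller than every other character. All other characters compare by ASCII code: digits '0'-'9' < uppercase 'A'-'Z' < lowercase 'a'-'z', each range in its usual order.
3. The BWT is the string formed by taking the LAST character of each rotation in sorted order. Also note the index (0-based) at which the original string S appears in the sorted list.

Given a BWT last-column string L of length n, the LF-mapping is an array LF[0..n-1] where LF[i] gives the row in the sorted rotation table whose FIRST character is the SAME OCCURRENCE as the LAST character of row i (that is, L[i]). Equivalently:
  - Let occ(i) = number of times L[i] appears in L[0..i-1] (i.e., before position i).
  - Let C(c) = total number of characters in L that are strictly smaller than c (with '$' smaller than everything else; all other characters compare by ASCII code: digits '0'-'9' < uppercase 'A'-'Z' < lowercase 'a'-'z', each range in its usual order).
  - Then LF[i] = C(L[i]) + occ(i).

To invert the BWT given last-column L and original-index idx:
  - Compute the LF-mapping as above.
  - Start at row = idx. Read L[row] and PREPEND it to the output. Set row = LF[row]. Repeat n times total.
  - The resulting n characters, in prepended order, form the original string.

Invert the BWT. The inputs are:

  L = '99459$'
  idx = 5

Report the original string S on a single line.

LF mapping: 3 4 1 2 5 0
Walk LF starting at row 5, prepending L[row]:
  step 1: row=5, L[5]='$', prepend. Next row=LF[5]=0
  step 2: row=0, L[0]='9', prepend. Next row=LF[0]=3
  step 3: row=3, L[3]='5', prepend. Next row=LF[3]=2
  step 4: row=2, L[2]='4', prepend. Next row=LF[2]=1
  step 5: row=1, L[1]='9', prepend. Next row=LF[1]=4
  step 6: row=4, L[4]='9', prepend. Next row=LF[4]=5
Reversed output: 99459$

Answer: 99459$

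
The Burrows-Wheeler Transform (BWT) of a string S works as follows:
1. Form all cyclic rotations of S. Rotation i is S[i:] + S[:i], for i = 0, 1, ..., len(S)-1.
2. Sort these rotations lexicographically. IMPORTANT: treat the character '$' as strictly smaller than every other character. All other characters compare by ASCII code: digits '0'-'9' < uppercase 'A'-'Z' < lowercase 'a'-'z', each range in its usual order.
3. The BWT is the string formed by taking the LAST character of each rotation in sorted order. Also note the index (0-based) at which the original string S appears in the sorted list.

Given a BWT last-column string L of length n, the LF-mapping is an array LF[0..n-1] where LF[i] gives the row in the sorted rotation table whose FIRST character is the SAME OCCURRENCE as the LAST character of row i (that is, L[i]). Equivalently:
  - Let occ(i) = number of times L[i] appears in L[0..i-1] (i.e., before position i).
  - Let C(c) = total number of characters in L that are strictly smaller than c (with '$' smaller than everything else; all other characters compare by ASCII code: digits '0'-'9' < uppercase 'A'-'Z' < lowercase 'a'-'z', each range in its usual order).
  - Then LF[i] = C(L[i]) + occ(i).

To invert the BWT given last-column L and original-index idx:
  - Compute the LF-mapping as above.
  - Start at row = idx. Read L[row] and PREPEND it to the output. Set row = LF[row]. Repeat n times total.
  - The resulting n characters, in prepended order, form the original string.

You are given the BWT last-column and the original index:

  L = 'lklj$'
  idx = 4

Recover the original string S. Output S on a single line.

Answer: lkjl$

Derivation:
LF mapping: 3 2 4 1 0
Walk LF starting at row 4, prepending L[row]:
  step 1: row=4, L[4]='$', prepend. Next row=LF[4]=0
  step 2: row=0, L[0]='l', prepend. Next row=LF[0]=3
  step 3: row=3, L[3]='j', prepend. Next row=LF[3]=1
  step 4: row=1, L[1]='k', prepend. Next row=LF[1]=2
  step 5: row=2, L[2]='l', prepend. Next row=LF[2]=4
Reversed output: lkjl$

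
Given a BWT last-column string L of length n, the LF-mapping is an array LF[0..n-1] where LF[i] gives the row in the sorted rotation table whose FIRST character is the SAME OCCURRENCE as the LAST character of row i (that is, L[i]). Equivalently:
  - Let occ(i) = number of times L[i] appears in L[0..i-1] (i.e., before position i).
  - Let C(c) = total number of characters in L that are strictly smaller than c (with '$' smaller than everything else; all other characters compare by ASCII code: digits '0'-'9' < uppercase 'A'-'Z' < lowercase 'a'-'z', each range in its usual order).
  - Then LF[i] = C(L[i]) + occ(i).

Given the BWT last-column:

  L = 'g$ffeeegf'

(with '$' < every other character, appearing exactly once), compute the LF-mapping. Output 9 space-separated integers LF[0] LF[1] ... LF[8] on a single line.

Answer: 7 0 4 5 1 2 3 8 6

Derivation:
Char counts: '$':1, 'e':3, 'f':3, 'g':2
C (first-col start): C('$')=0, C('e')=1, C('f')=4, C('g')=7
L[0]='g': occ=0, LF[0]=C('g')+0=7+0=7
L[1]='$': occ=0, LF[1]=C('$')+0=0+0=0
L[2]='f': occ=0, LF[2]=C('f')+0=4+0=4
L[3]='f': occ=1, LF[3]=C('f')+1=4+1=5
L[4]='e': occ=0, LF[4]=C('e')+0=1+0=1
L[5]='e': occ=1, LF[5]=C('e')+1=1+1=2
L[6]='e': occ=2, LF[6]=C('e')+2=1+2=3
L[7]='g': occ=1, LF[7]=C('g')+1=7+1=8
L[8]='f': occ=2, LF[8]=C('f')+2=4+2=6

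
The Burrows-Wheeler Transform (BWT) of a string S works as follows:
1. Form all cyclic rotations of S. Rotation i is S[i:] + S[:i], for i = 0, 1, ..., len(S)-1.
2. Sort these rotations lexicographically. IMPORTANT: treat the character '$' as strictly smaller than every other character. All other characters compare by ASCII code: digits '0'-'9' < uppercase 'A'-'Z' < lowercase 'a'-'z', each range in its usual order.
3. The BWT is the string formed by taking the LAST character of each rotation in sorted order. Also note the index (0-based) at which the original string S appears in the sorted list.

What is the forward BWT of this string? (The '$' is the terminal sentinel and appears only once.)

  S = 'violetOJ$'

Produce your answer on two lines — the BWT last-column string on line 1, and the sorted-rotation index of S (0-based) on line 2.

All 9 rotations (rotation i = S[i:]+S[:i]):
  rot[0] = violetOJ$
  rot[1] = ioletOJ$v
  rot[2] = oletOJ$vi
  rot[3] = letOJ$vio
  rot[4] = etOJ$viol
  rot[5] = tOJ$viole
  rot[6] = OJ$violet
  rot[7] = J$violetO
  rot[8] = $violetOJ
Sorted (with $ < everything):
  sorted[0] = $violetOJ  (last char: 'J')
  sorted[1] = J$violetO  (last char: 'O')
  sorted[2] = OJ$violet  (last char: 't')
  sorted[3] = etOJ$viol  (last char: 'l')
  sorted[4] = ioletOJ$v  (last char: 'v')
  sorted[5] = letOJ$vio  (last char: 'o')
  sorted[6] = oletOJ$vi  (last char: 'i')
  sorted[7] = tOJ$viole  (last char: 'e')
  sorted[8] = violetOJ$  (last char: '$')
Last column: JOtlvoie$
Original string S is at sorted index 8

Answer: JOtlvoie$
8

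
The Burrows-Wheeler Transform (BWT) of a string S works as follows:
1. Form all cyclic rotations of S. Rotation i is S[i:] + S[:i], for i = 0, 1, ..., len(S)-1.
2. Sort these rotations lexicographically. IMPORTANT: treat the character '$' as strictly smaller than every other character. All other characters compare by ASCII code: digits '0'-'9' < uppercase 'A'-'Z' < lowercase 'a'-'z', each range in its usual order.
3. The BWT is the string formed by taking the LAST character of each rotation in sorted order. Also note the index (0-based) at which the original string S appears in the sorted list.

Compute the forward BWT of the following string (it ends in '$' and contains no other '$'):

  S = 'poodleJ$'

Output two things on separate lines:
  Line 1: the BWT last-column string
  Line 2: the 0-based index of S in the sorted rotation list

All 8 rotations (rotation i = S[i:]+S[:i]):
  rot[0] = poodleJ$
  rot[1] = oodleJ$p
  rot[2] = odleJ$po
  rot[3] = dleJ$poo
  rot[4] = leJ$pood
  rot[5] = eJ$poodl
  rot[6] = J$poodle
  rot[7] = $poodleJ
Sorted (with $ < everything):
  sorted[0] = $poodleJ  (last char: 'J')
  sorted[1] = J$poodle  (last char: 'e')
  sorted[2] = dleJ$poo  (last char: 'o')
  sorted[3] = eJ$poodl  (last char: 'l')
  sorted[4] = leJ$pood  (last char: 'd')
  sorted[5] = odleJ$po  (last char: 'o')
  sorted[6] = oodleJ$p  (last char: 'p')
  sorted[7] = poodleJ$  (last char: '$')
Last column: Jeoldop$
Original string S is at sorted index 7

Answer: Jeoldop$
7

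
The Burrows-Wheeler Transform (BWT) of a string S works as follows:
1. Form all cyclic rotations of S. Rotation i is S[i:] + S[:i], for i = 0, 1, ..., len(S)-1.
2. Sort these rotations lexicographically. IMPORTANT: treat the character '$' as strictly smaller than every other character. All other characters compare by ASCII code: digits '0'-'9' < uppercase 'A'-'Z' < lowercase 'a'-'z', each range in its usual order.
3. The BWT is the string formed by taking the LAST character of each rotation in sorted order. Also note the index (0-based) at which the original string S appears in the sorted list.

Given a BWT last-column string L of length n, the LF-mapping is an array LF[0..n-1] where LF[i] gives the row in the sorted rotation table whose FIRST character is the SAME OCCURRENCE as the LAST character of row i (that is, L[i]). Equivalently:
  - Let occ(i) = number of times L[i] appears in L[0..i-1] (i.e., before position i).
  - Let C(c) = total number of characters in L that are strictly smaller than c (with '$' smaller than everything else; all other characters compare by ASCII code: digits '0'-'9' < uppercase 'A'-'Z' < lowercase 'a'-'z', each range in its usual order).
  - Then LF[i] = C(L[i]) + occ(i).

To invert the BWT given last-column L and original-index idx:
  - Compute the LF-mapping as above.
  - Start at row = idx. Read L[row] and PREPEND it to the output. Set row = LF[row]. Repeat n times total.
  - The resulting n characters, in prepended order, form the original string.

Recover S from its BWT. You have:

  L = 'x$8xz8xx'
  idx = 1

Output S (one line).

Answer: 88xxzxx$

Derivation:
LF mapping: 3 0 1 4 7 2 5 6
Walk LF starting at row 1, prepending L[row]:
  step 1: row=1, L[1]='$', prepend. Next row=LF[1]=0
  step 2: row=0, L[0]='x', prepend. Next row=LF[0]=3
  step 3: row=3, L[3]='x', prepend. Next row=LF[3]=4
  step 4: row=4, L[4]='z', prepend. Next row=LF[4]=7
  step 5: row=7, L[7]='x', prepend. Next row=LF[7]=6
  step 6: row=6, L[6]='x', prepend. Next row=LF[6]=5
  step 7: row=5, L[5]='8', prepend. Next row=LF[5]=2
  step 8: row=2, L[2]='8', prepend. Next row=LF[2]=1
Reversed output: 88xxzxx$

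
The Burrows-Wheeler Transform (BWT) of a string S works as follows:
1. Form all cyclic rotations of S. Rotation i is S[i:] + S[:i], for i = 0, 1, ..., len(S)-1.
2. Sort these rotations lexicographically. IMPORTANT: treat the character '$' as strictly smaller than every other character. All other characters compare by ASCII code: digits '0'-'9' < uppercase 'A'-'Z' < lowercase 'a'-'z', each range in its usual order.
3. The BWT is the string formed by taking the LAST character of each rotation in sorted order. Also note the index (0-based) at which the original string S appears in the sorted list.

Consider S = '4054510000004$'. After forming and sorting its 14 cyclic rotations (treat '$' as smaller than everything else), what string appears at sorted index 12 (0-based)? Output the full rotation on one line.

Answer: 510000004$4054

Derivation:
All 14 rotations (rotation i = S[i:]+S[:i]):
  rot[0] = 4054510000004$
  rot[1] = 054510000004$4
  rot[2] = 54510000004$40
  rot[3] = 4510000004$405
  rot[4] = 510000004$4054
  rot[5] = 10000004$40545
  rot[6] = 0000004$405451
  rot[7] = 000004$4054510
  rot[8] = 00004$40545100
  rot[9] = 0004$405451000
  rot[10] = 004$4054510000
  rot[11] = 04$40545100000
  rot[12] = 4$405451000000
  rot[13] = $4054510000004
Sorted (with $ < everything):
  sorted[0] = $4054510000004
  sorted[1] = 0000004$405451
  sorted[2] = 000004$4054510
  sorted[3] = 00004$40545100
  sorted[4] = 0004$405451000
  sorted[5] = 004$4054510000
  sorted[6] = 04$40545100000
  sorted[7] = 054510000004$4
  sorted[8] = 10000004$40545
  sorted[9] = 4$405451000000
  sorted[10] = 4054510000004$
  sorted[11] = 4510000004$405
  sorted[12] = 510000004$4054
  sorted[13] = 54510000004$40
sorted[12] = 510000004$4054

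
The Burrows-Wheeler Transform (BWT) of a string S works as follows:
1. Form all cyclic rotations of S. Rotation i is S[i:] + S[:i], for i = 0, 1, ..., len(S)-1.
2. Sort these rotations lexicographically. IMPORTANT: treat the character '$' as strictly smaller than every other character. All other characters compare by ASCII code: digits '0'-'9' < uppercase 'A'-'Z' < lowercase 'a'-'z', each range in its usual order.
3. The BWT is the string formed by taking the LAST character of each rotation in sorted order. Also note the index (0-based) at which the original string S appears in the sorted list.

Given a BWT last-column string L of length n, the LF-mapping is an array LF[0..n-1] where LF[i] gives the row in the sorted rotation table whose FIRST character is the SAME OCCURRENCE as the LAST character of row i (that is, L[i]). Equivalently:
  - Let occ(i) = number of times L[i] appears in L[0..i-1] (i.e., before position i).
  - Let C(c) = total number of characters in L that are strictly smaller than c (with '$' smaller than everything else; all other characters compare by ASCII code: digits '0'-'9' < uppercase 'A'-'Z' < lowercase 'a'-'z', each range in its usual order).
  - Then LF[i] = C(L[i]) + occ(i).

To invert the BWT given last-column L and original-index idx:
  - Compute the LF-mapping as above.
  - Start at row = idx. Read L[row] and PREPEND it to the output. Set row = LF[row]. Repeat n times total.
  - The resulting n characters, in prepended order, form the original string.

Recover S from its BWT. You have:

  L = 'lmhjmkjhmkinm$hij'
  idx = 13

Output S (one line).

Answer: mikkimmhhjjhmjnl$

Derivation:
LF mapping: 11 12 1 6 13 9 7 2 14 10 4 16 15 0 3 5 8
Walk LF starting at row 13, prepending L[row]:
  step 1: row=13, L[13]='$', prepend. Next row=LF[13]=0
  step 2: row=0, L[0]='l', prepend. Next row=LF[0]=11
  step 3: row=11, L[11]='n', prepend. Next row=LF[11]=16
  step 4: row=16, L[16]='j', prepend. Next row=LF[16]=8
  step 5: row=8, L[8]='m', prepend. Next row=LF[8]=14
  step 6: row=14, L[14]='h', prepend. Next row=LF[14]=3
  step 7: row=3, L[3]='j', prepend. Next row=LF[3]=6
  step 8: row=6, L[6]='j', prepend. Next row=LF[6]=7
  step 9: row=7, L[7]='h', prepend. Next row=LF[7]=2
  step 10: row=2, L[2]='h', prepend. Next row=LF[2]=1
  step 11: row=1, L[1]='m', prepend. Next row=LF[1]=12
  step 12: row=12, L[12]='m', prepend. Next row=LF[12]=15
  step 13: row=15, L[15]='i', prepend. Next row=LF[15]=5
  step 14: row=5, L[5]='k', prepend. Next row=LF[5]=9
  step 15: row=9, L[9]='k', prepend. Next row=LF[9]=10
  step 16: row=10, L[10]='i', prepend. Next row=LF[10]=4
  step 17: row=4, L[4]='m', prepend. Next row=LF[4]=13
Reversed output: mikkimmhhjjhmjnl$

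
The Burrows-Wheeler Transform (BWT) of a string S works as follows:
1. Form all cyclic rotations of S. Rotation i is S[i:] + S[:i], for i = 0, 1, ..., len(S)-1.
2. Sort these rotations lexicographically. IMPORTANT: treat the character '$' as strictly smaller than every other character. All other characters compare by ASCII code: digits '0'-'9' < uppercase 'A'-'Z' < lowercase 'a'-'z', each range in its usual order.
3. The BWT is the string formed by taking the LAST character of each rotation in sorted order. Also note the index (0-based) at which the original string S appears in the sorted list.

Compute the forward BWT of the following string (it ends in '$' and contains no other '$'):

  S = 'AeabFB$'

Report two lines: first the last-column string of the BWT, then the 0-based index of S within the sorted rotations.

Answer: B$FbeaA
1

Derivation:
All 7 rotations (rotation i = S[i:]+S[:i]):
  rot[0] = AeabFB$
  rot[1] = eabFB$A
  rot[2] = abFB$Ae
  rot[3] = bFB$Aea
  rot[4] = FB$Aeab
  rot[5] = B$AeabF
  rot[6] = $AeabFB
Sorted (with $ < everything):
  sorted[0] = $AeabFB  (last char: 'B')
  sorted[1] = AeabFB$  (last char: '$')
  sorted[2] = B$AeabF  (last char: 'F')
  sorted[3] = FB$Aeab  (last char: 'b')
  sorted[4] = abFB$Ae  (last char: 'e')
  sorted[5] = bFB$Aea  (last char: 'a')
  sorted[6] = eabFB$A  (last char: 'A')
Last column: B$FbeaA
Original string S is at sorted index 1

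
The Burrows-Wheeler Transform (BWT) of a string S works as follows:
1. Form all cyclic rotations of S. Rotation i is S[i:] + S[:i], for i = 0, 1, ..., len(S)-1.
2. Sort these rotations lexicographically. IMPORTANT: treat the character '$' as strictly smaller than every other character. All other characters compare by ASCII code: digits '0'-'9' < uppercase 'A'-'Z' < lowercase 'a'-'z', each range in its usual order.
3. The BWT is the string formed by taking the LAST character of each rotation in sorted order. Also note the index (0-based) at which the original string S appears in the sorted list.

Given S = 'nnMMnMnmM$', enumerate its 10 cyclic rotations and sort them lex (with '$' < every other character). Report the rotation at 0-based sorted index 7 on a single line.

All 10 rotations (rotation i = S[i:]+S[:i]):
  rot[0] = nnMMnMnmM$
  rot[1] = nMMnMnmM$n
  rot[2] = MMnMnmM$nn
  rot[3] = MnMnmM$nnM
  rot[4] = nMnmM$nnMM
  rot[5] = MnmM$nnMMn
  rot[6] = nmM$nnMMnM
  rot[7] = mM$nnMMnMn
  rot[8] = M$nnMMnMnm
  rot[9] = $nnMMnMnmM
Sorted (with $ < everything):
  sorted[0] = $nnMMnMnmM
  sorted[1] = M$nnMMnMnm
  sorted[2] = MMnMnmM$nn
  sorted[3] = MnMnmM$nnM
  sorted[4] = MnmM$nnMMn
  sorted[5] = mM$nnMMnMn
  sorted[6] = nMMnMnmM$n
  sorted[7] = nMnmM$nnMM
  sorted[8] = nmM$nnMMnM
  sorted[9] = nnMMnMnmM$
sorted[7] = nMnmM$nnMM

Answer: nMnmM$nnMM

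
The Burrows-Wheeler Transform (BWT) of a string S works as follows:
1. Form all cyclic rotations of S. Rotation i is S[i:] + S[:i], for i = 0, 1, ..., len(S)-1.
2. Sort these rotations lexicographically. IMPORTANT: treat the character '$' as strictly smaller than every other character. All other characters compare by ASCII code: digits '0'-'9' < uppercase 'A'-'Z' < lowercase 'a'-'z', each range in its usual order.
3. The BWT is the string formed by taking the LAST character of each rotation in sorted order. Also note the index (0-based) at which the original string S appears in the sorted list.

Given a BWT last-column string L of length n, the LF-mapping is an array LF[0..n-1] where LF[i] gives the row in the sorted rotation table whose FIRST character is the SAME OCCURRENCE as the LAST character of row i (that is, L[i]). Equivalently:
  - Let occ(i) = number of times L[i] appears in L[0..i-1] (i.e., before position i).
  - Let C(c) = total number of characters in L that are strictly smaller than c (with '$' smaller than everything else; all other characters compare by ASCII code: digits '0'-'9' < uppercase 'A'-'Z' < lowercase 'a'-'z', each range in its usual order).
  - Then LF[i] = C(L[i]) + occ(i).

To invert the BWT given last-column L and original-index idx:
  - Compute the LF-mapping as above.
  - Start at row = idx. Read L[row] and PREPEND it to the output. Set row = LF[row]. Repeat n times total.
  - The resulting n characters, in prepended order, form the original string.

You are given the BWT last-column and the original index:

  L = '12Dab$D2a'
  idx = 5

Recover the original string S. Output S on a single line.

LF mapping: 1 2 4 6 8 0 5 3 7
Walk LF starting at row 5, prepending L[row]:
  step 1: row=5, L[5]='$', prepend. Next row=LF[5]=0
  step 2: row=0, L[0]='1', prepend. Next row=LF[0]=1
  step 3: row=1, L[1]='2', prepend. Next row=LF[1]=2
  step 4: row=2, L[2]='D', prepend. Next row=LF[2]=4
  step 5: row=4, L[4]='b', prepend. Next row=LF[4]=8
  step 6: row=8, L[8]='a', prepend. Next row=LF[8]=7
  step 7: row=7, L[7]='2', prepend. Next row=LF[7]=3
  step 8: row=3, L[3]='a', prepend. Next row=LF[3]=6
  step 9: row=6, L[6]='D', prepend. Next row=LF[6]=5
Reversed output: Da2abD21$

Answer: Da2abD21$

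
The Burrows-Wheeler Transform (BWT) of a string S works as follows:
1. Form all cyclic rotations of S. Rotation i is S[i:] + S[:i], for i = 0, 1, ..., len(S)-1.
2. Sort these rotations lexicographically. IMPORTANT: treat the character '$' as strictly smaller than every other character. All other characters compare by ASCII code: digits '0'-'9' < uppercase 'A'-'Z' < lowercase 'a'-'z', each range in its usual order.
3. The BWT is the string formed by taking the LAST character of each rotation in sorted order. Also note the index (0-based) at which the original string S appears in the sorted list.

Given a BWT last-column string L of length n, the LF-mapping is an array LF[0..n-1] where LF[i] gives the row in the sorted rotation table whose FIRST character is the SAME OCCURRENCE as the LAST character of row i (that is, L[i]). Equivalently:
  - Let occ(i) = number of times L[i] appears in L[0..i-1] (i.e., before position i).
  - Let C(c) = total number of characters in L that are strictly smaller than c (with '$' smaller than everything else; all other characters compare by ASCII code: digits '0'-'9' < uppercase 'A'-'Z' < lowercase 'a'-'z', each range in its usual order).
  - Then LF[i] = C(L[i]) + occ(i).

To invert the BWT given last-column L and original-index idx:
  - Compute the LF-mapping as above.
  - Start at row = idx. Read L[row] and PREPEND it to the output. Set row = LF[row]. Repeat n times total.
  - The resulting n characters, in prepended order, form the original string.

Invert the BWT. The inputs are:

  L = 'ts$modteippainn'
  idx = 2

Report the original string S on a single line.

Answer: disappointment$

Derivation:
LF mapping: 13 12 0 6 9 2 14 3 4 10 11 1 5 7 8
Walk LF starting at row 2, prepending L[row]:
  step 1: row=2, L[2]='$', prepend. Next row=LF[2]=0
  step 2: row=0, L[0]='t', prepend. Next row=LF[0]=13
  step 3: row=13, L[13]='n', prepend. Next row=LF[13]=7
  step 4: row=7, L[7]='e', prepend. Next row=LF[7]=3
  step 5: row=3, L[3]='m', prepend. Next row=LF[3]=6
  step 6: row=6, L[6]='t', prepend. Next row=LF[6]=14
  step 7: row=14, L[14]='n', prepend. Next row=LF[14]=8
  step 8: row=8, L[8]='i', prepend. Next row=LF[8]=4
  step 9: row=4, L[4]='o', prepend. Next row=LF[4]=9
  step 10: row=9, L[9]='p', prepend. Next row=LF[9]=10
  step 11: row=10, L[10]='p', prepend. Next row=LF[10]=11
  step 12: row=11, L[11]='a', prepend. Next row=LF[11]=1
  step 13: row=1, L[1]='s', prepend. Next row=LF[1]=12
  step 14: row=12, L[12]='i', prepend. Next row=LF[12]=5
  step 15: row=5, L[5]='d', prepend. Next row=LF[5]=2
Reversed output: disappointment$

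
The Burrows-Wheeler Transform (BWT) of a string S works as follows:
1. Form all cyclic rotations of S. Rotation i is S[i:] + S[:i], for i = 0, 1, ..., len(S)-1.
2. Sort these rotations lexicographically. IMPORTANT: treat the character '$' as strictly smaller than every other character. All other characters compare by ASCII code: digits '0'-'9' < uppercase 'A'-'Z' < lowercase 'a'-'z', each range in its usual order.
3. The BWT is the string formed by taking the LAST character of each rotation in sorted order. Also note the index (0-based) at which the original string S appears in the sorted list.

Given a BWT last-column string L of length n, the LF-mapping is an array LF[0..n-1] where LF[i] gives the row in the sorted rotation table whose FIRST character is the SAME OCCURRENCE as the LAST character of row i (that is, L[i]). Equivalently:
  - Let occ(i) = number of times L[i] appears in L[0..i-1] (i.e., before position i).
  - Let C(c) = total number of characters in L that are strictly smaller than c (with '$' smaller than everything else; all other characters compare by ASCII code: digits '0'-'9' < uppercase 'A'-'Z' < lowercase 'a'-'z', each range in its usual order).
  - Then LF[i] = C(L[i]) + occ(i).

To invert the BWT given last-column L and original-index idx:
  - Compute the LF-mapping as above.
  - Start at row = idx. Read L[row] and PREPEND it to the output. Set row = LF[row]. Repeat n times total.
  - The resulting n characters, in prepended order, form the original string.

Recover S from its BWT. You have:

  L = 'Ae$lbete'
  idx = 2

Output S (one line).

LF mapping: 1 3 0 6 2 4 7 5
Walk LF starting at row 2, prepending L[row]:
  step 1: row=2, L[2]='$', prepend. Next row=LF[2]=0
  step 2: row=0, L[0]='A', prepend. Next row=LF[0]=1
  step 3: row=1, L[1]='e', prepend. Next row=LF[1]=3
  step 4: row=3, L[3]='l', prepend. Next row=LF[3]=6
  step 5: row=6, L[6]='t', prepend. Next row=LF[6]=7
  step 6: row=7, L[7]='e', prepend. Next row=LF[7]=5
  step 7: row=5, L[5]='e', prepend. Next row=LF[5]=4
  step 8: row=4, L[4]='b', prepend. Next row=LF[4]=2
Reversed output: beetleA$

Answer: beetleA$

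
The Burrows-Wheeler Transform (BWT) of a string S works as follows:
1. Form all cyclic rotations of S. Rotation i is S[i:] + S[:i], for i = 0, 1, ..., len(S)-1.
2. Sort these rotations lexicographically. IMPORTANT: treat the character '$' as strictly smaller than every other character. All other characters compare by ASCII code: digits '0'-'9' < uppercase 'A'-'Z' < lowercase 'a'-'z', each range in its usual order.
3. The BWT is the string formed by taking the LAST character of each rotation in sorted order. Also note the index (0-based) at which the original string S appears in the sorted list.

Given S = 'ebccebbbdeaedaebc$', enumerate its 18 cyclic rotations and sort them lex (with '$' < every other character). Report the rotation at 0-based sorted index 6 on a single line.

Answer: bccebbbdeaedaebc$e

Derivation:
All 18 rotations (rotation i = S[i:]+S[:i]):
  rot[0] = ebccebbbdeaedaebc$
  rot[1] = bccebbbdeaedaebc$e
  rot[2] = ccebbbdeaedaebc$eb
  rot[3] = cebbbdeaedaebc$ebc
  rot[4] = ebbbdeaedaebc$ebcc
  rot[5] = bbbdeaedaebc$ebcce
  rot[6] = bbdeaedaebc$ebcceb
  rot[7] = bdeaedaebc$ebccebb
  rot[8] = deaedaebc$ebccebbb
  rot[9] = eaedaebc$ebccebbbd
  rot[10] = aedaebc$ebccebbbde
  rot[11] = edaebc$ebccebbbdea
  rot[12] = daebc$ebccebbbdeae
  rot[13] = aebc$ebccebbbdeaed
  rot[14] = ebc$ebccebbbdeaeda
  rot[15] = bc$ebccebbbdeaedae
  rot[16] = c$ebccebbbdeaedaeb
  rot[17] = $ebccebbbdeaedaebc
Sorted (with $ < everything):
  sorted[0] = $ebccebbbdeaedaebc
  sorted[1] = aebc$ebccebbbdeaed
  sorted[2] = aedaebc$ebccebbbde
  sorted[3] = bbbdeaedaebc$ebcce
  sorted[4] = bbdeaedaebc$ebcceb
  sorted[5] = bc$ebccebbbdeaedae
  sorted[6] = bccebbbdeaedaebc$e
  sorted[7] = bdeaedaebc$ebccebb
  sorted[8] = c$ebccebbbdeaedaeb
  sorted[9] = ccebbbdeaedaebc$eb
  sorted[10] = cebbbdeaedaebc$ebc
  sorted[11] = daebc$ebccebbbdeae
  sorted[12] = deaedaebc$ebccebbb
  sorted[13] = eaedaebc$ebccebbbd
  sorted[14] = ebbbdeaedaebc$ebcc
  sorted[15] = ebc$ebccebbbdeaeda
  sorted[16] = ebccebbbdeaedaebc$
  sorted[17] = edaebc$ebccebbbdea
sorted[6] = bccebbbdeaedaebc$e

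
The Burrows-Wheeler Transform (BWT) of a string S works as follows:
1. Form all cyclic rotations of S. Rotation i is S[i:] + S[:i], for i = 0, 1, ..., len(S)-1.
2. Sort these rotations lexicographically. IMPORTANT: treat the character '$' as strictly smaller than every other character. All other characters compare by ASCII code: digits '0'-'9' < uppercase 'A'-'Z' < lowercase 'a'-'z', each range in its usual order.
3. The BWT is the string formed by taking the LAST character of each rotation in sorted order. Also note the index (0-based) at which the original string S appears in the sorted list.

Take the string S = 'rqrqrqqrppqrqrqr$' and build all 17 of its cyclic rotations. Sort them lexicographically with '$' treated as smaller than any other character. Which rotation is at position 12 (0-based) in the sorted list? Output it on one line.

All 17 rotations (rotation i = S[i:]+S[:i]):
  rot[0] = rqrqrqqrppqrqrqr$
  rot[1] = qrqrqqrppqrqrqr$r
  rot[2] = rqrqqrppqrqrqr$rq
  rot[3] = qrqqrppqrqrqr$rqr
  rot[4] = rqqrppqrqrqr$rqrq
  rot[5] = qqrppqrqrqr$rqrqr
  rot[6] = qrppqrqrqr$rqrqrq
  rot[7] = rppqrqrqr$rqrqrqq
  rot[8] = ppqrqrqr$rqrqrqqr
  rot[9] = pqrqrqr$rqrqrqqrp
  rot[10] = qrqrqr$rqrqrqqrpp
  rot[11] = rqrqr$rqrqrqqrppq
  rot[12] = qrqr$rqrqrqqrppqr
  rot[13] = rqr$rqrqrqqrppqrq
  rot[14] = qr$rqrqrqqrppqrqr
  rot[15] = r$rqrqrqqrppqrqrq
  rot[16] = $rqrqrqqrppqrqrqr
Sorted (with $ < everything):
  sorted[0] = $rqrqrqqrppqrqrqr
  sorted[1] = ppqrqrqr$rqrqrqqr
  sorted[2] = pqrqrqr$rqrqrqqrp
  sorted[3] = qqrppqrqrqr$rqrqr
  sorted[4] = qr$rqrqrqqrppqrqr
  sorted[5] = qrppqrqrqr$rqrqrq
  sorted[6] = qrqqrppqrqrqr$rqr
  sorted[7] = qrqr$rqrqrqqrppqr
  sorted[8] = qrqrqqrppqrqrqr$r
  sorted[9] = qrqrqr$rqrqrqqrpp
  sorted[10] = r$rqrqrqqrppqrqrq
  sorted[11] = rppqrqrqr$rqrqrqq
  sorted[12] = rqqrppqrqrqr$rqrq
  sorted[13] = rqr$rqrqrqqrppqrq
  sorted[14] = rqrqqrppqrqrqr$rq
  sorted[15] = rqrqr$rqrqrqqrppq
  sorted[16] = rqrqrqqrppqrqrqr$
sorted[12] = rqqrppqrqrqr$rqrq

Answer: rqqrppqrqrqr$rqrq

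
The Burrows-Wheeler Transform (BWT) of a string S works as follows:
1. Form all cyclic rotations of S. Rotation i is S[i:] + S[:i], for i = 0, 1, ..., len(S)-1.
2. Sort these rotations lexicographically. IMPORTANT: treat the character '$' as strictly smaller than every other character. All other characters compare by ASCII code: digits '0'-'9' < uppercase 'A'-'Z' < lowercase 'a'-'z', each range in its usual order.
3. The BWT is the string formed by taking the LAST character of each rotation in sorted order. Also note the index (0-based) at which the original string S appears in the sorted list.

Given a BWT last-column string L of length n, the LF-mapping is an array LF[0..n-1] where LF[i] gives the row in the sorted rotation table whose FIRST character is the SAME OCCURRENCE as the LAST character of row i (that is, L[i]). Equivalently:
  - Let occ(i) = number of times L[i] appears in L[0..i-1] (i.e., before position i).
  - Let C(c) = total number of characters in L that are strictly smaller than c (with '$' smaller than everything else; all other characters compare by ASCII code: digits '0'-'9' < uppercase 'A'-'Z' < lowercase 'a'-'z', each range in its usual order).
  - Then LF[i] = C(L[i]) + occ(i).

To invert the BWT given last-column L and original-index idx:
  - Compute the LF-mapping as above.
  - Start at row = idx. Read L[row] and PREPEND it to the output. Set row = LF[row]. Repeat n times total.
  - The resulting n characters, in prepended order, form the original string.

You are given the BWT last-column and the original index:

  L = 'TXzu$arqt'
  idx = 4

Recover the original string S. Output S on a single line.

LF mapping: 1 2 8 7 0 3 5 4 6
Walk LF starting at row 4, prepending L[row]:
  step 1: row=4, L[4]='$', prepend. Next row=LF[4]=0
  step 2: row=0, L[0]='T', prepend. Next row=LF[0]=1
  step 3: row=1, L[1]='X', prepend. Next row=LF[1]=2
  step 4: row=2, L[2]='z', prepend. Next row=LF[2]=8
  step 5: row=8, L[8]='t', prepend. Next row=LF[8]=6
  step 6: row=6, L[6]='r', prepend. Next row=LF[6]=5
  step 7: row=5, L[5]='a', prepend. Next row=LF[5]=3
  step 8: row=3, L[3]='u', prepend. Next row=LF[3]=7
  step 9: row=7, L[7]='q', prepend. Next row=LF[7]=4
Reversed output: quartzXT$

Answer: quartzXT$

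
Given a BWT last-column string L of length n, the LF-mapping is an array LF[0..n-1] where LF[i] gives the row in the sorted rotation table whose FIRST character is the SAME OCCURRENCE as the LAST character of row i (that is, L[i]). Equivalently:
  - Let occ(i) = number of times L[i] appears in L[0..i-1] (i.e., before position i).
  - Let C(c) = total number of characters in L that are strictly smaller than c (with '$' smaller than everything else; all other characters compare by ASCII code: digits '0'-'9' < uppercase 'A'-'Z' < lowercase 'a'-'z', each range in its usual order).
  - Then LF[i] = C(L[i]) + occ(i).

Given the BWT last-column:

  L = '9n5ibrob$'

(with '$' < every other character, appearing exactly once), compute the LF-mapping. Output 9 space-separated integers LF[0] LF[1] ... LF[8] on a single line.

Answer: 2 6 1 5 3 8 7 4 0

Derivation:
Char counts: '$':1, '5':1, '9':1, 'b':2, 'i':1, 'n':1, 'o':1, 'r':1
C (first-col start): C('$')=0, C('5')=1, C('9')=2, C('b')=3, C('i')=5, C('n')=6, C('o')=7, C('r')=8
L[0]='9': occ=0, LF[0]=C('9')+0=2+0=2
L[1]='n': occ=0, LF[1]=C('n')+0=6+0=6
L[2]='5': occ=0, LF[2]=C('5')+0=1+0=1
L[3]='i': occ=0, LF[3]=C('i')+0=5+0=5
L[4]='b': occ=0, LF[4]=C('b')+0=3+0=3
L[5]='r': occ=0, LF[5]=C('r')+0=8+0=8
L[6]='o': occ=0, LF[6]=C('o')+0=7+0=7
L[7]='b': occ=1, LF[7]=C('b')+1=3+1=4
L[8]='$': occ=0, LF[8]=C('$')+0=0+0=0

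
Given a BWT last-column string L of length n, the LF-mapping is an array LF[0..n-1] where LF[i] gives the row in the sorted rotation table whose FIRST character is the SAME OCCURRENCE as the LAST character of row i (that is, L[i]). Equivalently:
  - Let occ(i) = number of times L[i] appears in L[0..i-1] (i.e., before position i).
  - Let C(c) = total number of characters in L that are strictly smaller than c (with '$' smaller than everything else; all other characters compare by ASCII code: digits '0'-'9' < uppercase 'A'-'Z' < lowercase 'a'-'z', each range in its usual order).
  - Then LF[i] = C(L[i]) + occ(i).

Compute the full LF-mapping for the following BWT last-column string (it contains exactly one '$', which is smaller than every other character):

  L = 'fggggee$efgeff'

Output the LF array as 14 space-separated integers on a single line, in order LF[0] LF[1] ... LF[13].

Char counts: '$':1, 'e':4, 'f':4, 'g':5
C (first-col start): C('$')=0, C('e')=1, C('f')=5, C('g')=9
L[0]='f': occ=0, LF[0]=C('f')+0=5+0=5
L[1]='g': occ=0, LF[1]=C('g')+0=9+0=9
L[2]='g': occ=1, LF[2]=C('g')+1=9+1=10
L[3]='g': occ=2, LF[3]=C('g')+2=9+2=11
L[4]='g': occ=3, LF[4]=C('g')+3=9+3=12
L[5]='e': occ=0, LF[5]=C('e')+0=1+0=1
L[6]='e': occ=1, LF[6]=C('e')+1=1+1=2
L[7]='$': occ=0, LF[7]=C('$')+0=0+0=0
L[8]='e': occ=2, LF[8]=C('e')+2=1+2=3
L[9]='f': occ=1, LF[9]=C('f')+1=5+1=6
L[10]='g': occ=4, LF[10]=C('g')+4=9+4=13
L[11]='e': occ=3, LF[11]=C('e')+3=1+3=4
L[12]='f': occ=2, LF[12]=C('f')+2=5+2=7
L[13]='f': occ=3, LF[13]=C('f')+3=5+3=8

Answer: 5 9 10 11 12 1 2 0 3 6 13 4 7 8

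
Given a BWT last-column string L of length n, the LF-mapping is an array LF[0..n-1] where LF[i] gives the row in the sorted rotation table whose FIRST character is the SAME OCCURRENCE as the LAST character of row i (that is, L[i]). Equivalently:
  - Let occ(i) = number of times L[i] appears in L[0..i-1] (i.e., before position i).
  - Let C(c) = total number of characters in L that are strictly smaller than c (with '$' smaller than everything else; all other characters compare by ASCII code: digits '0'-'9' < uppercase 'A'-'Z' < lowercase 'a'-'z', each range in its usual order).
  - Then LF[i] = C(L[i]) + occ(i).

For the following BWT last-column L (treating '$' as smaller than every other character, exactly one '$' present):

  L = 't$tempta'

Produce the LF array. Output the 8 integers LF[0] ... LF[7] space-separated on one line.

Answer: 5 0 6 2 3 4 7 1

Derivation:
Char counts: '$':1, 'a':1, 'e':1, 'm':1, 'p':1, 't':3
C (first-col start): C('$')=0, C('a')=1, C('e')=2, C('m')=3, C('p')=4, C('t')=5
L[0]='t': occ=0, LF[0]=C('t')+0=5+0=5
L[1]='$': occ=0, LF[1]=C('$')+0=0+0=0
L[2]='t': occ=1, LF[2]=C('t')+1=5+1=6
L[3]='e': occ=0, LF[3]=C('e')+0=2+0=2
L[4]='m': occ=0, LF[4]=C('m')+0=3+0=3
L[5]='p': occ=0, LF[5]=C('p')+0=4+0=4
L[6]='t': occ=2, LF[6]=C('t')+2=5+2=7
L[7]='a': occ=0, LF[7]=C('a')+0=1+0=1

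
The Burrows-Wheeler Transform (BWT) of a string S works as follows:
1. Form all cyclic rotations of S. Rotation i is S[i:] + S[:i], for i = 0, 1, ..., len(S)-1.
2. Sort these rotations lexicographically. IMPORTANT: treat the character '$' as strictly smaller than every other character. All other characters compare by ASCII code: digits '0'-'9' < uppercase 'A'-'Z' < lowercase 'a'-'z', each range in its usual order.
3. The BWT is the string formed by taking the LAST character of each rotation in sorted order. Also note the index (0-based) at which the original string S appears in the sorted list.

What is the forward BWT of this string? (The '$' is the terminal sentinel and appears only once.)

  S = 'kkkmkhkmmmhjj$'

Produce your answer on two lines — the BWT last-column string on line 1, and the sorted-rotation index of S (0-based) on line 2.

All 14 rotations (rotation i = S[i:]+S[:i]):
  rot[0] = kkkmkhkmmmhjj$
  rot[1] = kkmkhkmmmhjj$k
  rot[2] = kmkhkmmmhjj$kk
  rot[3] = mkhkmmmhjj$kkk
  rot[4] = khkmmmhjj$kkkm
  rot[5] = hkmmmhjj$kkkmk
  rot[6] = kmmmhjj$kkkmkh
  rot[7] = mmmhjj$kkkmkhk
  rot[8] = mmhjj$kkkmkhkm
  rot[9] = mhjj$kkkmkhkmm
  rot[10] = hjj$kkkmkhkmmm
  rot[11] = jj$kkkmkhkmmmh
  rot[12] = j$kkkmkhkmmmhj
  rot[13] = $kkkmkhkmmmhjj
Sorted (with $ < everything):
  sorted[0] = $kkkmkhkmmmhjj  (last char: 'j')
  sorted[1] = hjj$kkkmkhkmmm  (last char: 'm')
  sorted[2] = hkmmmhjj$kkkmk  (last char: 'k')
  sorted[3] = j$kkkmkhkmmmhj  (last char: 'j')
  sorted[4] = jj$kkkmkhkmmmh  (last char: 'h')
  sorted[5] = khkmmmhjj$kkkm  (last char: 'm')
  sorted[6] = kkkmkhkmmmhjj$  (last char: '$')
  sorted[7] = kkmkhkmmmhjj$k  (last char: 'k')
  sorted[8] = kmkhkmmmhjj$kk  (last char: 'k')
  sorted[9] = kmmmhjj$kkkmkh  (last char: 'h')
  sorted[10] = mhjj$kkkmkhkmm  (last char: 'm')
  sorted[11] = mkhkmmmhjj$kkk  (last char: 'k')
  sorted[12] = mmhjj$kkkmkhkm  (last char: 'm')
  sorted[13] = mmmhjj$kkkmkhk  (last char: 'k')
Last column: jmkjhm$kkhmkmk
Original string S is at sorted index 6

Answer: jmkjhm$kkhmkmk
6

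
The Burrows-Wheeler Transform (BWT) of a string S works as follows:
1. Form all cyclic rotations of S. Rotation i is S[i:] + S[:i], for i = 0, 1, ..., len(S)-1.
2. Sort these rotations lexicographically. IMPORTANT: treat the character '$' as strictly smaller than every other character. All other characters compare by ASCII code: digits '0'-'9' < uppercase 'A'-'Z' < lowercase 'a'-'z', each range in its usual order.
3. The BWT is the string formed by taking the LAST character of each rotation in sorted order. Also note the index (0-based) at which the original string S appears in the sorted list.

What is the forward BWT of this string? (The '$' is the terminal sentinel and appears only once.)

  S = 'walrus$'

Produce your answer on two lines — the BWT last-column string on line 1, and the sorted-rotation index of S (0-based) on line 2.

Answer: swalur$
6

Derivation:
All 7 rotations (rotation i = S[i:]+S[:i]):
  rot[0] = walrus$
  rot[1] = alrus$w
  rot[2] = lrus$wa
  rot[3] = rus$wal
  rot[4] = us$walr
  rot[5] = s$walru
  rot[6] = $walrus
Sorted (with $ < everything):
  sorted[0] = $walrus  (last char: 's')
  sorted[1] = alrus$w  (last char: 'w')
  sorted[2] = lrus$wa  (last char: 'a')
  sorted[3] = rus$wal  (last char: 'l')
  sorted[4] = s$walru  (last char: 'u')
  sorted[5] = us$walr  (last char: 'r')
  sorted[6] = walrus$  (last char: '$')
Last column: swalur$
Original string S is at sorted index 6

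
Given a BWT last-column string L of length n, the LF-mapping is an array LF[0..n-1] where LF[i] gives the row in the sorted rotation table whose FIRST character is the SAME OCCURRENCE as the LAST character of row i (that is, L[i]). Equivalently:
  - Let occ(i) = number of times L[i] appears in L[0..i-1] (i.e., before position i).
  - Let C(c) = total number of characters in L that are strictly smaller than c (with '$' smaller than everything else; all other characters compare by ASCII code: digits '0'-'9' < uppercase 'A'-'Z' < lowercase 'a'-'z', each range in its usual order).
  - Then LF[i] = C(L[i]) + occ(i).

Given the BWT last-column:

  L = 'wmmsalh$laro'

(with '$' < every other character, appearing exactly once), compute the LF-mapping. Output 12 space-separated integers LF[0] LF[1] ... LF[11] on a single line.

Char counts: '$':1, 'a':2, 'h':1, 'l':2, 'm':2, 'o':1, 'r':1, 's':1, 'w':1
C (first-col start): C('$')=0, C('a')=1, C('h')=3, C('l')=4, C('m')=6, C('o')=8, C('r')=9, C('s')=10, C('w')=11
L[0]='w': occ=0, LF[0]=C('w')+0=11+0=11
L[1]='m': occ=0, LF[1]=C('m')+0=6+0=6
L[2]='m': occ=1, LF[2]=C('m')+1=6+1=7
L[3]='s': occ=0, LF[3]=C('s')+0=10+0=10
L[4]='a': occ=0, LF[4]=C('a')+0=1+0=1
L[5]='l': occ=0, LF[5]=C('l')+0=4+0=4
L[6]='h': occ=0, LF[6]=C('h')+0=3+0=3
L[7]='$': occ=0, LF[7]=C('$')+0=0+0=0
L[8]='l': occ=1, LF[8]=C('l')+1=4+1=5
L[9]='a': occ=1, LF[9]=C('a')+1=1+1=2
L[10]='r': occ=0, LF[10]=C('r')+0=9+0=9
L[11]='o': occ=0, LF[11]=C('o')+0=8+0=8

Answer: 11 6 7 10 1 4 3 0 5 2 9 8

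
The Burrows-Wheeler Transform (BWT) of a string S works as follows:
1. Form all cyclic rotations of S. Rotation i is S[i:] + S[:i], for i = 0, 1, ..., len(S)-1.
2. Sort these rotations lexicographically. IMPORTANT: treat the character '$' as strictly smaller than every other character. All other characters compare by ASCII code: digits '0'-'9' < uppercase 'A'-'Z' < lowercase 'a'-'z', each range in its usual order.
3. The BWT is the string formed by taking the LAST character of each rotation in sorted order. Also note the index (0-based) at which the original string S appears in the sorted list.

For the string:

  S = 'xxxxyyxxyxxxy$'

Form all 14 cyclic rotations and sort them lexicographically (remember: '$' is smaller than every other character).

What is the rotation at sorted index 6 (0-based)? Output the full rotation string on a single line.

Answer: xxyyxxyxxxy$xx

Derivation:
All 14 rotations (rotation i = S[i:]+S[:i]):
  rot[0] = xxxxyyxxyxxxy$
  rot[1] = xxxyyxxyxxxy$x
  rot[2] = xxyyxxyxxxy$xx
  rot[3] = xyyxxyxxxy$xxx
  rot[4] = yyxxyxxxy$xxxx
  rot[5] = yxxyxxxy$xxxxy
  rot[6] = xxyxxxy$xxxxyy
  rot[7] = xyxxxy$xxxxyyx
  rot[8] = yxxxy$xxxxyyxx
  rot[9] = xxxy$xxxxyyxxy
  rot[10] = xxy$xxxxyyxxyx
  rot[11] = xy$xxxxyyxxyxx
  rot[12] = y$xxxxyyxxyxxx
  rot[13] = $xxxxyyxxyxxxy
Sorted (with $ < everything):
  sorted[0] = $xxxxyyxxyxxxy
  sorted[1] = xxxxyyxxyxxxy$
  sorted[2] = xxxy$xxxxyyxxy
  sorted[3] = xxxyyxxyxxxy$x
  sorted[4] = xxy$xxxxyyxxyx
  sorted[5] = xxyxxxy$xxxxyy
  sorted[6] = xxyyxxyxxxy$xx
  sorted[7] = xy$xxxxyyxxyxx
  sorted[8] = xyxxxy$xxxxyyx
  sorted[9] = xyyxxyxxxy$xxx
  sorted[10] = y$xxxxyyxxyxxx
  sorted[11] = yxxxy$xxxxyyxx
  sorted[12] = yxxyxxxy$xxxxy
  sorted[13] = yyxxyxxxy$xxxx
sorted[6] = xxyyxxyxxxy$xx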